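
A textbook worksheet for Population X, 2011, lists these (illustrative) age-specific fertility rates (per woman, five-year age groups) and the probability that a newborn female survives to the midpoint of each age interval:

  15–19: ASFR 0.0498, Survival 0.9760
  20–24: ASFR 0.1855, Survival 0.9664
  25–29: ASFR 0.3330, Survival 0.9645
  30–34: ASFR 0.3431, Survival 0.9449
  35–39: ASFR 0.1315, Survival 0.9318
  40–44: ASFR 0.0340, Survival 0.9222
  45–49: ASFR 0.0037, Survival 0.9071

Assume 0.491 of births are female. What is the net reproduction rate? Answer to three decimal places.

Proportion female at birth = 0.491.
Weighting each age-specific rate by interval width and survival:
  15–19: 5 × 0.0498 × 0.9760 = 0.24302
  20–24: 5 × 0.1855 × 0.9664 = 0.89634
  25–29: 5 × 0.3330 × 0.9645 = 1.60589
  30–34: 5 × 0.3431 × 0.9449 = 1.62098
  35–39: 5 × 0.1315 × 0.9318 = 0.61266
  40–44: 5 × 0.0340 × 0.9222 = 0.15677
  45–49: 5 × 0.0037 × 0.9071 = 0.01678
Sum = 5.15244
NRR = 0.491 × 5.15244 = 2.52985

2.530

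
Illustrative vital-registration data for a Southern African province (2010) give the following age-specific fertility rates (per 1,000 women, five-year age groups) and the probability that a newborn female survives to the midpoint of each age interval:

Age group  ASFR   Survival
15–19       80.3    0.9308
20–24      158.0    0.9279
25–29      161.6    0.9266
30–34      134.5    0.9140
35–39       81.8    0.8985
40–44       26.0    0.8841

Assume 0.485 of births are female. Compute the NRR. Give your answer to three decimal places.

Proportion female at birth = 0.485.
Survival-weighted fertility by age (5·fₓ·Sₓ):
  15–19: 5 × 80.3/1000 × 0.9308 = 0.37372
  20–24: 5 × 158.0/1000 × 0.9279 = 0.73304
  25–29: 5 × 161.6/1000 × 0.9266 = 0.74869
  30–34: 5 × 134.5/1000 × 0.9140 = 0.61467
  35–39: 5 × 81.8/1000 × 0.8985 = 0.36749
  40–44: 5 × 26.0/1000 × 0.8841 = 0.11493
Sum = 2.95254
NRR = 0.485 × 2.95254 = 1.43198
With NRR above 1 the population is above replacement fertility.

1.432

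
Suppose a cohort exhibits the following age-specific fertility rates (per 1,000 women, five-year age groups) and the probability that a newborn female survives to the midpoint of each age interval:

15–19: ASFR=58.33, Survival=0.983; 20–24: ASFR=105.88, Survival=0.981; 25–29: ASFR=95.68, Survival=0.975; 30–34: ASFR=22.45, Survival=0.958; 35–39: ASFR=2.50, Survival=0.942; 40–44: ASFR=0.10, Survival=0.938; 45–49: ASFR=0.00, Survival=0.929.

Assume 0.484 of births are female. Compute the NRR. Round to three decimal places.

0.674

Proportion female at birth = 0.484.
Survival-weighted fertility by age (5·fₓ·Sₓ):
  15–19: 5 × 58.33/1000 × 0.983 = 0.28669
  20–24: 5 × 105.88/1000 × 0.981 = 0.51934
  25–29: 5 × 95.68/1000 × 0.975 = 0.46644
  30–34: 5 × 22.45/1000 × 0.958 = 0.10754
  35–39: 5 × 2.50/1000 × 0.942 = 0.01178
  40–44: 5 × 0.10/1000 × 0.938 = 0.00047
  45–49: 5 × 0.00/1000 × 0.929 = 0.00000
Sum = 1.39226
NRR = 0.484 × 1.39226 = 0.67385
An NRR under 1 implies long-run decline under these rates.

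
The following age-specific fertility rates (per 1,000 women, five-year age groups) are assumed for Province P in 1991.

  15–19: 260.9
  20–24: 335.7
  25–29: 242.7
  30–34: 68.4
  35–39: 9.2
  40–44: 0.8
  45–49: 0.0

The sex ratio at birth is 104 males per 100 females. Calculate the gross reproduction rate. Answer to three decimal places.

Proportion female at birth = 100 / (100 + 104) = 0.49020.
Sum of ASFRs = 260.9 + 335.7 + 242.7 + 68.4 + 9.2 + 0.8 + 0.0 = 917.7
TFR = 5 × 917.7 / 1000 = 4.5885
GRR = 0.49020 × 4.5885 = 2.24928

2.249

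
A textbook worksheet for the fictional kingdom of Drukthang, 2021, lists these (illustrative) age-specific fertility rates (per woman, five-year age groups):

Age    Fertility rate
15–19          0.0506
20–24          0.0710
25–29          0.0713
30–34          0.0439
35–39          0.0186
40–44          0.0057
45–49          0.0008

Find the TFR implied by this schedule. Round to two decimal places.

1.31

Sum of ASFRs = 0.0506 + 0.0710 + 0.0713 + 0.0439 + 0.0186 + 0.0057 + 0.0008 = 0.2619
TFR = 5 × 0.2619 = 1.3095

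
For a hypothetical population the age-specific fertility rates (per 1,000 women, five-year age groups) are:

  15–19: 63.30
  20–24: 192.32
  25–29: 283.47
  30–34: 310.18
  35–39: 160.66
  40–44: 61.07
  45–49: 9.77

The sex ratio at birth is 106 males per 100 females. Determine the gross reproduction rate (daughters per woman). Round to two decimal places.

Proportion female at birth = 100 / (100 + 106) = 0.48544.
Sum of ASFRs = 63.30 + 192.32 + 283.47 + 310.18 + 160.66 + 61.07 + 9.77 = 1080.77
TFR = 5 × 1080.77 / 1000 = 5.40385
GRR = 0.48544 × 5.40385 = 2.62324

2.62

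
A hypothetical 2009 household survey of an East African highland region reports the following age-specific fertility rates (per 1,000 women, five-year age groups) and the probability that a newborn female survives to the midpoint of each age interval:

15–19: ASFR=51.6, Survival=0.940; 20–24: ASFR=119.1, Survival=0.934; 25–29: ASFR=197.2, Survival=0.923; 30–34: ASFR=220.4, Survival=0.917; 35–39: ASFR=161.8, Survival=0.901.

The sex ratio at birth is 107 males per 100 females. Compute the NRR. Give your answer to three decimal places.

1.666

Proportion female at birth = 100 / (100 + 107) = 0.48309.
Weighting each age-specific rate by interval width and survival:
  15–19: 5 × 51.6/1000 × 0.940 = 0.24252
  20–24: 5 × 119.1/1000 × 0.934 = 0.55620
  25–29: 5 × 197.2/1000 × 0.923 = 0.91008
  30–34: 5 × 220.4/1000 × 0.917 = 1.01053
  35–39: 5 × 161.8/1000 × 0.901 = 0.72891
Sum = 3.44824
NRR = 0.48309 × 3.44824 = 1.66581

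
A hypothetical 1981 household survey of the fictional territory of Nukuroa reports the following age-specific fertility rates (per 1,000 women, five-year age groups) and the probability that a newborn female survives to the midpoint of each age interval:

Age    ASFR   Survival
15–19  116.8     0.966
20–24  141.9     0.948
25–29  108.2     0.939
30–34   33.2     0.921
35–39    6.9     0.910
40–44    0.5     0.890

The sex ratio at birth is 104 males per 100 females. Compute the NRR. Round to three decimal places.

0.947

Proportion female at birth = 100 / (100 + 104) = 0.49020.
Each age group contributes 5 × ASFR × survival:
  15–19: 5 × 116.8/1000 × 0.966 = 0.56414
  20–24: 5 × 141.9/1000 × 0.948 = 0.67261
  25–29: 5 × 108.2/1000 × 0.939 = 0.50800
  30–34: 5 × 33.2/1000 × 0.921 = 0.15289
  35–39: 5 × 6.9/1000 × 0.910 = 0.03140
  40–44: 5 × 0.5/1000 × 0.890 = 0.00223
Sum = 1.93127
NRR = 0.49020 × 1.93127 = 0.94671
NRR < 1, so the cohort does not fully replace itself.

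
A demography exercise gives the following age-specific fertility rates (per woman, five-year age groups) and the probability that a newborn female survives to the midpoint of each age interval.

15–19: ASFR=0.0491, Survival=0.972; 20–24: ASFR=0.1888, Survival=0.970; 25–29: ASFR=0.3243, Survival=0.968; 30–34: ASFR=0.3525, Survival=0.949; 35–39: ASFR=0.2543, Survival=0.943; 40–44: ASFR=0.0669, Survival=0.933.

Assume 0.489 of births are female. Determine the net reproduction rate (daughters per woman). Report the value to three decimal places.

2.889

Proportion female at birth = 0.489.
Weighting each age-specific rate by interval width and survival:
  15–19: 5 × 0.0491 × 0.972 = 0.23863
  20–24: 5 × 0.1888 × 0.970 = 0.91568
  25–29: 5 × 0.3243 × 0.968 = 1.56961
  30–34: 5 × 0.3525 × 0.949 = 1.67261
  35–39: 5 × 0.2543 × 0.943 = 1.19902
  40–44: 5 × 0.0669 × 0.933 = 0.31209
Sum = 5.90764
NRR = 0.489 × 5.90764 = 2.88884
An NRR exceeding 1 indicates intrinsic growth under these rates.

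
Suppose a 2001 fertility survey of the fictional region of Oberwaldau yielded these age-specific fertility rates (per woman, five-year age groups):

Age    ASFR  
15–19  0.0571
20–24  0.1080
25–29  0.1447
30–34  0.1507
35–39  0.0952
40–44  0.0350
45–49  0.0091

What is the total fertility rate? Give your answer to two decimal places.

Sum of ASFRs = 0.0571 + 0.1080 + 0.1447 + 0.1507 + 0.0952 + 0.0350 + 0.0091 = 0.5998
TFR = 5 × 0.5998 = 2.999

3.00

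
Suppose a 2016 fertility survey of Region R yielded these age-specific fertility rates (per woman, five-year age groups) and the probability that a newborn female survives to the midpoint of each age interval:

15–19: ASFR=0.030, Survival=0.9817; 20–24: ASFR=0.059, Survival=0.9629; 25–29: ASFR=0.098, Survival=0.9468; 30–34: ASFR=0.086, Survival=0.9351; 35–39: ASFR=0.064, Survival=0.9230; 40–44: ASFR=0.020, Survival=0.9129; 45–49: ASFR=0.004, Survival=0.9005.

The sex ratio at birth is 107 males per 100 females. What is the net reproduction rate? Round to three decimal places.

Proportion female at birth = 100 / (100 + 107) = 0.48309.
Survival-weighted fertility by age (5·fₓ·Sₓ):
  15–19: 5 × 0.030 × 0.9817 = 0.14726
  20–24: 5 × 0.059 × 0.9629 = 0.28406
  25–29: 5 × 0.098 × 0.9468 = 0.46393
  30–34: 5 × 0.086 × 0.9351 = 0.40209
  35–39: 5 × 0.064 × 0.9230 = 0.29536
  40–44: 5 × 0.020 × 0.9129 = 0.09129
  45–49: 5 × 0.004 × 0.9005 = 0.01801
Sum = 1.70200
NRR = 0.48309 × 1.70200 = 0.82222

0.822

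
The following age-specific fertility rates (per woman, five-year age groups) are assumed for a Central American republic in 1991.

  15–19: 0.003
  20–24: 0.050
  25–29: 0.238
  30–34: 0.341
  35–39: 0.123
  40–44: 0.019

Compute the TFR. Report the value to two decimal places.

3.87

Sum of ASFRs = 0.003 + 0.050 + 0.238 + 0.341 + 0.123 + 0.019 = 0.774
TFR = 5 × 0.774 = 3.87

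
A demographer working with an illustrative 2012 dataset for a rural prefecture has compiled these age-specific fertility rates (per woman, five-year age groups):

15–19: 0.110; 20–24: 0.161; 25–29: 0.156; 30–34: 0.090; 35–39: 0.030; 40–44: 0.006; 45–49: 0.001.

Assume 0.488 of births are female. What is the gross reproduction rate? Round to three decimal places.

1.352

Proportion female at birth = 0.488.
Sum of ASFRs = 0.110 + 0.161 + 0.156 + 0.090 + 0.030 + 0.006 + 0.001 = 0.554
TFR = 5 × 0.554 = 2.77
GRR = 0.488 × 2.77 = 1.35176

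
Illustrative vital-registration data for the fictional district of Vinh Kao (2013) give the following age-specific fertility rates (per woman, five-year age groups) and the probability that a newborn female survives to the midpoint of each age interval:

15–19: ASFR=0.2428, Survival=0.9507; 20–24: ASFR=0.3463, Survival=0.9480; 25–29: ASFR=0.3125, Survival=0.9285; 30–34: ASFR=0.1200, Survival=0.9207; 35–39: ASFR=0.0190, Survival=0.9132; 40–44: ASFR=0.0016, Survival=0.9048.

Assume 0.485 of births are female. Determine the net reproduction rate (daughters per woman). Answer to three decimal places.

2.373

Proportion female at birth = 0.485.
Per-age-group product (5 × ASFR × survival probability):
  15–19: 5 × 0.2428 × 0.9507 = 1.15415
  20–24: 5 × 0.3463 × 0.9480 = 1.64146
  25–29: 5 × 0.3125 × 0.9285 = 1.45078
  30–34: 5 × 0.1200 × 0.9207 = 0.55242
  35–39: 5 × 0.0190 × 0.9132 = 0.08675
  40–44: 5 × 0.0016 × 0.9048 = 0.00724
Sum = 4.89280
NRR = 0.485 × 4.89280 = 2.37301
With NRR above 1 the population is above replacement fertility.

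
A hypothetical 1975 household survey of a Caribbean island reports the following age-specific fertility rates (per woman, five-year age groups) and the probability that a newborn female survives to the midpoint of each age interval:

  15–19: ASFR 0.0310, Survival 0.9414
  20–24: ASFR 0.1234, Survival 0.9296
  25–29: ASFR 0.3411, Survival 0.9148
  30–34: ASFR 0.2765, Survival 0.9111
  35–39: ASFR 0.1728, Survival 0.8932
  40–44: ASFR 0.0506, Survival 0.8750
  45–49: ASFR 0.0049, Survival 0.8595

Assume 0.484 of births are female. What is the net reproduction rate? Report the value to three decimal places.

Proportion female at birth = 0.484.
Survival-weighted fertility by age (5·fₓ·Sₓ):
  15–19: 5 × 0.0310 × 0.9414 = 0.14592
  20–24: 5 × 0.1234 × 0.9296 = 0.57356
  25–29: 5 × 0.3411 × 0.9148 = 1.56019
  30–34: 5 × 0.2765 × 0.9111 = 1.25960
  35–39: 5 × 0.1728 × 0.8932 = 0.77172
  40–44: 5 × 0.0506 × 0.8750 = 0.22138
  45–49: 5 × 0.0049 × 0.8595 = 0.02106
Sum = 4.55343
NRR = 0.484 × 4.55343 = 2.20386
With NRR above 1 the population is above replacement fertility.

2.204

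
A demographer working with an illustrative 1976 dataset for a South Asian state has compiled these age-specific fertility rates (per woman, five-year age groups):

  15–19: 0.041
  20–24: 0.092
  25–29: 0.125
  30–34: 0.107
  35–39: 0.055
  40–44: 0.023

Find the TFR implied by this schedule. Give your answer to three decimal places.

2.215

Sum of ASFRs = 0.041 + 0.092 + 0.125 + 0.107 + 0.055 + 0.023 = 0.443
TFR = 5 × 0.443 = 2.215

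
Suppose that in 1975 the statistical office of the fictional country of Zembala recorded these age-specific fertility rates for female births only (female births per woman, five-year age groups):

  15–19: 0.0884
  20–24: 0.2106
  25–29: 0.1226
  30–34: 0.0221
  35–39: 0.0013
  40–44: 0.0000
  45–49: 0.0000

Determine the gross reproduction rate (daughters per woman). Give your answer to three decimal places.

Sum of female ASFRs = 0.0884 + 0.2106 + 0.1226 + 0.0221 + 0.0013 + 0.0000 + 0.0000 = 0.4450
GRR = 5 × 0.4450 = 2.225

2.225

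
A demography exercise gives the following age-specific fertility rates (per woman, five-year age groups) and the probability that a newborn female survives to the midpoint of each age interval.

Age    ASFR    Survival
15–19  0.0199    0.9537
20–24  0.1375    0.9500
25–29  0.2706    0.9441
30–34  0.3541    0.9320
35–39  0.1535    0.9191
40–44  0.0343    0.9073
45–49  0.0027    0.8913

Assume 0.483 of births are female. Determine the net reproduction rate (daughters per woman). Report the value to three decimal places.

Proportion female at birth = 0.483.
Per-age-group product (5 × ASFR × survival probability):
  15–19: 5 × 0.0199 × 0.9537 = 0.09489
  20–24: 5 × 0.1375 × 0.9500 = 0.65313
  25–29: 5 × 0.2706 × 0.9441 = 1.27737
  30–34: 5 × 0.3541 × 0.9320 = 1.65011
  35–39: 5 × 0.1535 × 0.9191 = 0.70541
  40–44: 5 × 0.0343 × 0.9073 = 0.15560
  45–49: 5 × 0.0027 × 0.8913 = 0.01203
Sum = 4.54854
NRR = 0.483 × 4.54854 = 2.19694
An NRR exceeding 1 indicates intrinsic growth under these rates.

2.197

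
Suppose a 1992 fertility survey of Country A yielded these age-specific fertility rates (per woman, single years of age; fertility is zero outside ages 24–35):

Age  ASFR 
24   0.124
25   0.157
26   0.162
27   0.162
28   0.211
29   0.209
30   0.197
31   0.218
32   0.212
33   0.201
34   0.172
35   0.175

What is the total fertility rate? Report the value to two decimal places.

2.20

Sum of ASFRs = 0.124 + 0.157 + 0.162 + 0.162 + 0.211 + 0.209 + 0.197 + 0.218 + 0.212 + 0.201 + 0.172 + 0.175 = 2.200
TFR = 2.2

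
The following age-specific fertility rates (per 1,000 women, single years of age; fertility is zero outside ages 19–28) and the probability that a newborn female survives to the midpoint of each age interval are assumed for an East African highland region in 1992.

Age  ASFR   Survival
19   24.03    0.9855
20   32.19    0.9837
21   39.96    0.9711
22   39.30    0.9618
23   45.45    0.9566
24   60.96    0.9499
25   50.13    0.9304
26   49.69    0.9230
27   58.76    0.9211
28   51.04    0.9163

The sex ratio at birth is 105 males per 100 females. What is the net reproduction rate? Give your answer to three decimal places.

0.208

Proportion female at birth = 100 / (100 + 105) = 0.48780.
Survival-weighted fertility by age (1·fₓ·Sₓ):
  19: 1 × 24.03/1000 × 0.9855 = 0.02368
  20: 1 × 32.19/1000 × 0.9837 = 0.03167
  21: 1 × 39.96/1000 × 0.9711 = 0.03881
  22: 1 × 39.30/1000 × 0.9618 = 0.03780
  23: 1 × 45.45/1000 × 0.9566 = 0.04348
  24: 1 × 60.96/1000 × 0.9499 = 0.05791
  25: 1 × 50.13/1000 × 0.9304 = 0.04664
  26: 1 × 49.69/1000 × 0.9230 = 0.04586
  27: 1 × 58.76/1000 × 0.9211 = 0.05412
  28: 1 × 51.04/1000 × 0.9163 = 0.04677
Sum = 0.42674
NRR = 0.48780 × 0.42674 = 0.20816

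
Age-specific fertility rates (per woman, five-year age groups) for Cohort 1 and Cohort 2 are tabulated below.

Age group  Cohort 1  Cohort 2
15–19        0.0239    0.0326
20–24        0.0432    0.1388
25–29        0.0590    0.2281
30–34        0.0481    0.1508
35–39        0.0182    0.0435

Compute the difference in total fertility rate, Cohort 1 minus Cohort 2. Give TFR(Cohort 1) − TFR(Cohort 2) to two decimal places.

Cohort 1:
  Sum of ASFRs = 0.0239 + 0.0432 + 0.0590 + 0.0481 + 0.0182 = 0.1924
  TFR = 5 × 0.1924 = 0.962
Cohort 2:
  Sum of ASFRs = 0.0326 + 0.1388 + 0.2281 + 0.1508 + 0.0435 = 0.5938
  TFR = 5 × 0.5938 = 2.969
Difference = 0.962 − 2.969 = -2.007

-2.01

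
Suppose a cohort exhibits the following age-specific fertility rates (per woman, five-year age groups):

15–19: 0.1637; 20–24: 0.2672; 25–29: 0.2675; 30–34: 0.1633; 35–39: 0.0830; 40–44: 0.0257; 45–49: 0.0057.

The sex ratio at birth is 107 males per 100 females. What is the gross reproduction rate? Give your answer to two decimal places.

2.36

Proportion female at birth = 100 / (100 + 107) = 0.48309.
Sum of ASFRs = 0.1637 + 0.2672 + 0.2675 + 0.1633 + 0.0830 + 0.0257 + 0.0057 = 0.9761
TFR = 5 × 0.9761 = 4.8805
GRR = 0.48309 × 4.8805 = 2.35772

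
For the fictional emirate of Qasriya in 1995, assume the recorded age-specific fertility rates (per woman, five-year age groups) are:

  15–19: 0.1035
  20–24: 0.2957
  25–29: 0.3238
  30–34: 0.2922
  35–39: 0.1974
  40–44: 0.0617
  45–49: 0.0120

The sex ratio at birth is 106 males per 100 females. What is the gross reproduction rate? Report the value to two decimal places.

Proportion female at birth = 100 / (100 + 106) = 0.48544.
Sum of ASFRs = 0.1035 + 0.2957 + 0.3238 + 0.2922 + 0.1974 + 0.0617 + 0.0120 = 1.2863
TFR = 5 × 1.2863 = 6.4315
GRR = 0.48544 × 6.4315 = 3.12211

3.12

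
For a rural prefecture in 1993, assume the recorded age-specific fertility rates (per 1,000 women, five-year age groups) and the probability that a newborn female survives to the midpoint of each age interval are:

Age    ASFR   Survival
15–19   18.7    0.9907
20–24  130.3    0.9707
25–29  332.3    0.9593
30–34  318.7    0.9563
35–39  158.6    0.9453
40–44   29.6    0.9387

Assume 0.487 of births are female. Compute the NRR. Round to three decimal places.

Proportion female at birth = 0.487.
Per-age-group product (5 × ASFR × survival probability):
  15–19: 5 × 18.7/1000 × 0.9907 = 0.09263
  20–24: 5 × 130.3/1000 × 0.9707 = 0.63241
  25–29: 5 × 332.3/1000 × 0.9593 = 1.59388
  30–34: 5 × 318.7/1000 × 0.9563 = 1.52386
  35–39: 5 × 158.6/1000 × 0.9453 = 0.74962
  40–44: 5 × 29.6/1000 × 0.9387 = 0.13893
Sum = 4.73133
NRR = 0.487 × 4.73133 = 2.30416
An NRR exceeding 1 indicates intrinsic growth under these rates.

2.304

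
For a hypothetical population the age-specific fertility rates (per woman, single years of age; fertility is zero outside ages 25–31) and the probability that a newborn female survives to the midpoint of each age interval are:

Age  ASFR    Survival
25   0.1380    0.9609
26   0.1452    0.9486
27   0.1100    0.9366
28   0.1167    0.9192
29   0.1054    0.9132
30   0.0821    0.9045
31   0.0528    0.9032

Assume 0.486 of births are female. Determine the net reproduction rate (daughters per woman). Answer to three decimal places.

Proportion female at birth = 0.486.
Weighting each age-specific rate by interval width and survival:
  25: 1 × 0.1380 × 0.9609 = 0.13260
  26: 1 × 0.1452 × 0.9486 = 0.13774
  27: 1 × 0.1100 × 0.9366 = 0.10303
  28: 1 × 0.1167 × 0.9192 = 0.10727
  29: 1 × 0.1054 × 0.9132 = 0.09625
  30: 1 × 0.0821 × 0.9045 = 0.07426
  31: 1 × 0.0528 × 0.9032 = 0.04769
Sum = 0.69884
NRR = 0.486 × 0.69884 = 0.33964
NRR < 1, so the cohort does not fully replace itself.

0.340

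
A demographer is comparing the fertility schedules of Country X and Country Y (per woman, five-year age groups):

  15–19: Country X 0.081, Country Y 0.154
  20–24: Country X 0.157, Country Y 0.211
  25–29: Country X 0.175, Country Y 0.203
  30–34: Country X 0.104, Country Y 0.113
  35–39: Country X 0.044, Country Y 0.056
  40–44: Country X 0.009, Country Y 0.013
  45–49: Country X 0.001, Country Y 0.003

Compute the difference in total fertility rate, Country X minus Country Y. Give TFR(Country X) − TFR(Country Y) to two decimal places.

-0.91

Country X:
  Sum of ASFRs = 0.081 + 0.157 + 0.175 + 0.104 + 0.044 + 0.009 + 0.001 = 0.571
  TFR = 5 × 0.571 = 2.855
Country Y:
  Sum of ASFRs = 0.154 + 0.211 + 0.203 + 0.113 + 0.056 + 0.013 + 0.003 = 0.753
  TFR = 5 × 0.753 = 3.765
Difference = 2.855 − 3.765 = -0.91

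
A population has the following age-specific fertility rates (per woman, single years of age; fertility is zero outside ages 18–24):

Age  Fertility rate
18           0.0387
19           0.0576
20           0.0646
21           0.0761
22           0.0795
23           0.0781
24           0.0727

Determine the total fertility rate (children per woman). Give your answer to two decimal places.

Sum of ASFRs = 0.0387 + 0.0576 + 0.0646 + 0.0761 + 0.0795 + 0.0781 + 0.0727 = 0.4673
TFR = 0.4673

0.47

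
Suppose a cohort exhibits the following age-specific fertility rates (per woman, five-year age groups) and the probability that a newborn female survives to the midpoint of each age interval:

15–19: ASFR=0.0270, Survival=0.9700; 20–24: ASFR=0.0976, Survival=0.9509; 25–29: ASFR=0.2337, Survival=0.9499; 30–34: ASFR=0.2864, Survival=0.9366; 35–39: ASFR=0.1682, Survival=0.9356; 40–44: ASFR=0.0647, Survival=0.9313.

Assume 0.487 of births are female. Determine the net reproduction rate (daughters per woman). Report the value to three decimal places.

Proportion female at birth = 0.487.
Each age group contributes 5 × ASFR × survival:
  15–19: 5 × 0.0270 × 0.9700 = 0.13095
  20–24: 5 × 0.0976 × 0.9509 = 0.46404
  25–29: 5 × 0.2337 × 0.9499 = 1.10996
  30–34: 5 × 0.2864 × 0.9366 = 1.34121
  35–39: 5 × 0.1682 × 0.9356 = 0.78684
  40–44: 5 × 0.0647 × 0.9313 = 0.30128
Sum = 4.13428
NRR = 0.487 × 4.13428 = 2.01339
NRR > 1, so each generation more than replaces itself.

2.013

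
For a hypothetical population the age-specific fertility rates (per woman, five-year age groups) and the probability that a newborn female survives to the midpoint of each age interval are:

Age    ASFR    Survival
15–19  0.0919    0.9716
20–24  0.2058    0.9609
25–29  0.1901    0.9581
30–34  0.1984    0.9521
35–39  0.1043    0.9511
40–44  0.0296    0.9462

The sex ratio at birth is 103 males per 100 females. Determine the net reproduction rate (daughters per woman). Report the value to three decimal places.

1.934

Proportion female at birth = 100 / (100 + 103) = 0.49261.
Survival-weighted fertility by age (5·fₓ·Sₓ):
  15–19: 5 × 0.0919 × 0.9716 = 0.44645
  20–24: 5 × 0.2058 × 0.9609 = 0.98877
  25–29: 5 × 0.1901 × 0.9581 = 0.91067
  30–34: 5 × 0.1984 × 0.9521 = 0.94448
  35–39: 5 × 0.1043 × 0.9511 = 0.49600
  40–44: 5 × 0.0296 × 0.9462 = 0.14004
Sum = 3.92641
NRR = 0.49261 × 3.92641 = 1.93419
An NRR exceeding 1 indicates intrinsic growth under these rates.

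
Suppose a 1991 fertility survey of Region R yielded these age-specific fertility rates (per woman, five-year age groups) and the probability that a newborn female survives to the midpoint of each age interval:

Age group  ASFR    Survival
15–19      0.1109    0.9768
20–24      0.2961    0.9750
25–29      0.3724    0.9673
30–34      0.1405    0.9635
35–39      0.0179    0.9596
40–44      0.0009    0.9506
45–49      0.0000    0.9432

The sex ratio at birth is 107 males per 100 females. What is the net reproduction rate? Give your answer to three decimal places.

2.200

Proportion female at birth = 100 / (100 + 107) = 0.48309.
Per-age-group product (5 × ASFR × survival probability):
  15–19: 5 × 0.1109 × 0.9768 = 0.54164
  20–24: 5 × 0.2961 × 0.9750 = 1.44349
  25–29: 5 × 0.3724 × 0.9673 = 1.80111
  30–34: 5 × 0.1405 × 0.9635 = 0.67686
  35–39: 5 × 0.0179 × 0.9596 = 0.08588
  40–44: 5 × 0.0009 × 0.9506 = 0.00428
  45–49: 5 × 0.0000 × 0.9432 = 0.00000
Sum = 4.55326
NRR = 0.48309 × 4.55326 = 2.19963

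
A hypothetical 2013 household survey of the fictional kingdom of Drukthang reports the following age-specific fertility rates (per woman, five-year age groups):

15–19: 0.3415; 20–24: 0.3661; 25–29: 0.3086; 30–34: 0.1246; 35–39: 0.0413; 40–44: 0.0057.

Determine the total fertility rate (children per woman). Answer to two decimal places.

Sum of ASFRs = 0.3415 + 0.3661 + 0.3086 + 0.1246 + 0.0413 + 0.0057 = 1.1878
TFR = 5 × 1.1878 = 5.939

5.94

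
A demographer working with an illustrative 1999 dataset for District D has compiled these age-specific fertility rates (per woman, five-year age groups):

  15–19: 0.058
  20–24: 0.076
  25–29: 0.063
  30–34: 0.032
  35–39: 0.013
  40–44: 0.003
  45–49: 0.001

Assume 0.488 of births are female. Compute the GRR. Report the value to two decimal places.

0.60

Proportion female at birth = 0.488.
Sum of ASFRs = 0.058 + 0.076 + 0.063 + 0.032 + 0.013 + 0.003 + 0.001 = 0.246
TFR = 5 × 0.246 = 1.23
GRR = 0.488 × 1.23 = 0.60024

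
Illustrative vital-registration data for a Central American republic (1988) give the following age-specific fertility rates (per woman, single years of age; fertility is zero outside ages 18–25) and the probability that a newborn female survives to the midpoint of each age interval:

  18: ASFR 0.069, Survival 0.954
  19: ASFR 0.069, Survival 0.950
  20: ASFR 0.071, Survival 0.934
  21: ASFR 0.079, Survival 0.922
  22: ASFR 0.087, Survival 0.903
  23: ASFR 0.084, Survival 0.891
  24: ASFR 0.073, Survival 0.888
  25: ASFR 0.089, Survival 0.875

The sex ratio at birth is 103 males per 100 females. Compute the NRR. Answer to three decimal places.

Proportion female at birth = 100 / (100 + 103) = 0.49261.
Per-age-group product (1 × ASFR × survival probability):
  18: 1 × 0.069 × 0.954 = 0.06583
  19: 1 × 0.069 × 0.950 = 0.06555
  20: 1 × 0.071 × 0.934 = 0.06631
  21: 1 × 0.079 × 0.922 = 0.07284
  22: 1 × 0.087 × 0.903 = 0.07856
  23: 1 × 0.084 × 0.891 = 0.07484
  24: 1 × 0.073 × 0.888 = 0.06482
  25: 1 × 0.089 × 0.875 = 0.07788
Sum = 0.56663
NRR = 0.49261 × 0.56663 = 0.27913
NRR < 1, so the cohort does not fully replace itself.

0.279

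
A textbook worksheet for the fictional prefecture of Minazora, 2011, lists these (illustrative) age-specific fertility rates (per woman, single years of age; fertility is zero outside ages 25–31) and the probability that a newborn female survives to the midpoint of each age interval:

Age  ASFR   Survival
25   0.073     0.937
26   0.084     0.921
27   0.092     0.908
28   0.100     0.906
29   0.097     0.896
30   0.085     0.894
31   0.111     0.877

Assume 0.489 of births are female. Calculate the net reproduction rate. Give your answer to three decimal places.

Proportion female at birth = 0.489.
Weighting each age-specific rate by interval width and survival:
  25: 1 × 0.073 × 0.937 = 0.06840
  26: 1 × 0.084 × 0.921 = 0.07736
  27: 1 × 0.092 × 0.908 = 0.08354
  28: 1 × 0.100 × 0.906 = 0.09060
  29: 1 × 0.097 × 0.896 = 0.08691
  30: 1 × 0.085 × 0.894 = 0.07599
  31: 1 × 0.111 × 0.877 = 0.09735
Sum = 0.58015
NRR = 0.489 × 0.58015 = 0.28369

0.284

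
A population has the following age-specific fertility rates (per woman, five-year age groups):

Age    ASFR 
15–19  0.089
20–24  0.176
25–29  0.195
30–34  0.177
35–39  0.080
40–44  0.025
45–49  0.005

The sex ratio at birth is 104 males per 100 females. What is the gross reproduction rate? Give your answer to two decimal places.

1.83

Proportion female at birth = 100 / (100 + 104) = 0.49020.
Sum of ASFRs = 0.089 + 0.176 + 0.195 + 0.177 + 0.080 + 0.025 + 0.005 = 0.747
TFR = 5 × 0.747 = 3.735
GRR = 0.49020 × 3.735 = 1.83090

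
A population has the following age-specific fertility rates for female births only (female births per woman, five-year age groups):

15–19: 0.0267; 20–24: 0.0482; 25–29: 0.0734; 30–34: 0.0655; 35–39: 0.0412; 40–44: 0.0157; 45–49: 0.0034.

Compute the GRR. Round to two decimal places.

1.37

Sum of female ASFRs = 0.0267 + 0.0482 + 0.0734 + 0.0655 + 0.0412 + 0.0157 + 0.0034 = 0.2741
GRR = 5 × 0.2741 = 1.3705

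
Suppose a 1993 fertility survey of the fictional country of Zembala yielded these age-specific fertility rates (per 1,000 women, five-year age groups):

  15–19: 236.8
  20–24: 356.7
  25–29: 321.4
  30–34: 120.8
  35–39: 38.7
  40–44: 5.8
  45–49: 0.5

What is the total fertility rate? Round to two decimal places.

Sum of ASFRs = 236.8 + 356.7 + 321.4 + 120.8 + 38.7 + 5.8 + 0.5 = 1080.7
TFR = 5 × 1080.7 / 1000 = 5.4035

5.40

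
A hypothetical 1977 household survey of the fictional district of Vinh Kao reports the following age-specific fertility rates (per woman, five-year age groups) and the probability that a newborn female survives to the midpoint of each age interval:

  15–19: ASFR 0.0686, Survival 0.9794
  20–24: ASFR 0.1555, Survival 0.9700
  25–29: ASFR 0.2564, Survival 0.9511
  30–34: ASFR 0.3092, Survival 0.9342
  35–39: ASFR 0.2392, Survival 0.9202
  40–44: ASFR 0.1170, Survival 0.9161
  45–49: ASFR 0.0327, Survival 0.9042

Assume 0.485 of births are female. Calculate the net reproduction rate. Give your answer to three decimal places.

2.686

Proportion female at birth = 0.485.
Each age group contributes 5 × ASFR × survival:
  15–19: 5 × 0.0686 × 0.9794 = 0.33593
  20–24: 5 × 0.1555 × 0.9700 = 0.75418
  25–29: 5 × 0.2564 × 0.9511 = 1.21931
  30–34: 5 × 0.3092 × 0.9342 = 1.44427
  35–39: 5 × 0.2392 × 0.9202 = 1.10056
  40–44: 5 × 0.1170 × 0.9161 = 0.53592
  45–49: 5 × 0.0327 × 0.9042 = 0.14784
Sum = 5.53801
NRR = 0.485 × 5.53801 = 2.68593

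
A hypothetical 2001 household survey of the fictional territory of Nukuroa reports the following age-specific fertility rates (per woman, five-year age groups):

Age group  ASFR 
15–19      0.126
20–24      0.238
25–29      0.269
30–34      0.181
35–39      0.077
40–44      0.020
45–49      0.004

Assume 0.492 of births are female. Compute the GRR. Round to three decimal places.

Proportion female at birth = 0.492.
Sum of ASFRs = 0.126 + 0.238 + 0.269 + 0.181 + 0.077 + 0.020 + 0.004 = 0.915
TFR = 5 × 0.915 = 4.575
GRR = 0.492 × 4.575 = 2.25090

2.251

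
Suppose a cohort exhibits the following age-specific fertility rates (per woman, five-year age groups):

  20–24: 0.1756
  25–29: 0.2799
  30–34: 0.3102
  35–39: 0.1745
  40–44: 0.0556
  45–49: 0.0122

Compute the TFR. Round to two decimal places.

5.04

Sum of ASFRs = 0.1756 + 0.2799 + 0.3102 + 0.1745 + 0.0556 + 0.0122 = 1.0080
TFR = 5 × 1.0080 = 5.04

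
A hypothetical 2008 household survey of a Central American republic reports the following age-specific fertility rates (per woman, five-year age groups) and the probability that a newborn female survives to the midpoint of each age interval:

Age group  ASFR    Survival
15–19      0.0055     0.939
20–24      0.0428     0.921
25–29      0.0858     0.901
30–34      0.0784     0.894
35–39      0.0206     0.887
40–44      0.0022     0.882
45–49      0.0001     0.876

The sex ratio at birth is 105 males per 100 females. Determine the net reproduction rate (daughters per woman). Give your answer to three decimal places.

0.518

Proportion female at birth = 100 / (100 + 105) = 0.48780.
Each age group contributes 5 × ASFR × survival:
  15–19: 5 × 0.0055 × 0.939 = 0.02582
  20–24: 5 × 0.0428 × 0.921 = 0.19709
  25–29: 5 × 0.0858 × 0.901 = 0.38653
  30–34: 5 × 0.0784 × 0.894 = 0.35045
  35–39: 5 × 0.0206 × 0.887 = 0.09136
  40–44: 5 × 0.0022 × 0.882 = 0.00970
  45–49: 5 × 0.0001 × 0.876 = 0.00044
Sum = 1.06139
NRR = 0.48780 × 1.06139 = 0.51775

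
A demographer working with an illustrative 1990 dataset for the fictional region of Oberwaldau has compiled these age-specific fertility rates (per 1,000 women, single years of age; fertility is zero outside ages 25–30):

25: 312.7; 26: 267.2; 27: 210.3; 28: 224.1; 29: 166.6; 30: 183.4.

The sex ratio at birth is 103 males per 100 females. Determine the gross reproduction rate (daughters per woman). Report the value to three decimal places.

Proportion female at birth = 100 / (100 + 103) = 0.49261.
Sum of ASFRs = 312.7 + 267.2 + 210.3 + 224.1 + 166.6 + 183.4 = 1364.3
TFR = 1364.3 / 1000 = 1.3643
GRR = 0.49261 × 1.3643 = 0.67207

0.672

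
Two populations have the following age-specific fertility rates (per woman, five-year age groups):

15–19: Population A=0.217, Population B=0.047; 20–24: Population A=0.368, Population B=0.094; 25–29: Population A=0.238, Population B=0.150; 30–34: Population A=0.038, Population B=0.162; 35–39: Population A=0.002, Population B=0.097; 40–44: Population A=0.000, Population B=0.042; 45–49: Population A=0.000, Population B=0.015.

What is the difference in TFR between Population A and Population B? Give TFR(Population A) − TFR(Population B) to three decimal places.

Population A:
  Sum of ASFRs = 0.217 + 0.368 + 0.238 + 0.038 + 0.002 + 0.000 + 0.000 = 0.863
  TFR = 5 × 0.863 = 4.315
Population B:
  Sum of ASFRs = 0.047 + 0.094 + 0.150 + 0.162 + 0.097 + 0.042 + 0.015 = 0.607
  TFR = 5 × 0.607 = 3.035
Difference = 4.315 − 3.035 = 1.28

1.280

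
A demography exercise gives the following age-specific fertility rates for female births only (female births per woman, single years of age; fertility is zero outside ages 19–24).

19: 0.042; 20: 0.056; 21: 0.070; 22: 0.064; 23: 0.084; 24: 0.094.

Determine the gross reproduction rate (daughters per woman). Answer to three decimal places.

0.410

Sum of female ASFRs = 0.042 + 0.056 + 0.070 + 0.064 + 0.084 + 0.094 = 0.410
GRR = 0.41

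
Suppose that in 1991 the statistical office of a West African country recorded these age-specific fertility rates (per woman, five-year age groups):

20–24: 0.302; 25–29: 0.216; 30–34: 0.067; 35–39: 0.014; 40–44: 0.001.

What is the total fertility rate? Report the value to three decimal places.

Sum of ASFRs = 0.302 + 0.216 + 0.067 + 0.014 + 0.001 = 0.600
TFR = 5 × 0.600 = 3

3.000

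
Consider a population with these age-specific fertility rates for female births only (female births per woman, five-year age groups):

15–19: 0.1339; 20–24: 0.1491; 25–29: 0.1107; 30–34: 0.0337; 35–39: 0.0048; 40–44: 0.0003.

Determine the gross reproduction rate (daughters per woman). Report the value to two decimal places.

2.16

Sum of female ASFRs = 0.1339 + 0.1491 + 0.1107 + 0.0337 + 0.0048 + 0.0003 = 0.4325
GRR = 5 × 0.4325 = 2.1625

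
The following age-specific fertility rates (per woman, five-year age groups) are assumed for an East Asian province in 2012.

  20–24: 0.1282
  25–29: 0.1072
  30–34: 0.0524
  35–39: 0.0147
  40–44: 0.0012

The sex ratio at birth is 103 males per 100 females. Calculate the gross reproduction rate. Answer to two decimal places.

0.75

Proportion female at birth = 100 / (100 + 103) = 0.49261.
Sum of ASFRs = 0.1282 + 0.1072 + 0.0524 + 0.0147 + 0.0012 = 0.3037
TFR = 5 × 0.3037 = 1.5185
GRR = 0.49261 × 1.5185 = 0.74803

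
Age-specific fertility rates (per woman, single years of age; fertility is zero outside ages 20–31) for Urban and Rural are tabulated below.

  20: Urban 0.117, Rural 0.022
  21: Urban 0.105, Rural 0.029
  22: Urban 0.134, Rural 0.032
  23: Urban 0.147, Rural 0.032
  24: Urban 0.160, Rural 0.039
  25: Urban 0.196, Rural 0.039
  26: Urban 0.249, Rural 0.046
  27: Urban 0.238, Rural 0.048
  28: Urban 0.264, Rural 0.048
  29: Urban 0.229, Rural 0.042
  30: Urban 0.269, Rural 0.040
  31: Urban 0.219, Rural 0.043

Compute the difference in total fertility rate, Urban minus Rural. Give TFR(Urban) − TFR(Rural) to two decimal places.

1.87

Urban:
  Sum of ASFRs = 0.117 + 0.105 + 0.134 + 0.147 + 0.160 + 0.196 + 0.249 + 0.238 + 0.264 + 0.229 + 0.269 + 0.219 = 2.327
  TFR = 2.327
Rural:
  Sum of ASFRs = 0.022 + 0.029 + 0.032 + 0.032 + 0.039 + 0.039 + 0.046 + 0.048 + 0.048 + 0.042 + 0.040 + 0.043 = 0.460
  TFR = 0.46
Difference = 2.327 − 0.46 = 1.867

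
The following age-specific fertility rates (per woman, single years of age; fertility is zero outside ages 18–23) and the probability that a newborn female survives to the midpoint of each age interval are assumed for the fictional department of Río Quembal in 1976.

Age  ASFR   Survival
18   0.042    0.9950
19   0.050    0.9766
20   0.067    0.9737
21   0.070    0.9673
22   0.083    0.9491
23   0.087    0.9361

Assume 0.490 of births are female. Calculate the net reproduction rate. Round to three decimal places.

Proportion female at birth = 0.490.
Weighting each age-specific rate by interval width and survival:
  18: 1 × 0.042 × 0.9950 = 0.04179
  19: 1 × 0.050 × 0.9766 = 0.04883
  20: 1 × 0.067 × 0.9737 = 0.06524
  21: 1 × 0.070 × 0.9673 = 0.06771
  22: 1 × 0.083 × 0.9491 = 0.07878
  23: 1 × 0.087 × 0.9361 = 0.08144
Sum = 0.38379
NRR = 0.490 × 0.38379 = 0.18806
An NRR under 1 implies long-run decline under these rates.

0.188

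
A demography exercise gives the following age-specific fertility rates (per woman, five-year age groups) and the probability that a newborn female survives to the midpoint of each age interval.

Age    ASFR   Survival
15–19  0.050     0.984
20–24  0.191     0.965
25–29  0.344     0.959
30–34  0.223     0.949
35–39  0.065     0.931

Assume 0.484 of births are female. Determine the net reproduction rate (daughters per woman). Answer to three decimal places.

Proportion female at birth = 0.484.
Survival-weighted fertility by age (5·fₓ·Sₓ):
  15–19: 5 × 0.050 × 0.984 = 0.24600
  20–24: 5 × 0.191 × 0.965 = 0.92158
  25–29: 5 × 0.344 × 0.959 = 1.64948
  30–34: 5 × 0.223 × 0.949 = 1.05814
  35–39: 5 × 0.065 × 0.931 = 0.30258
Sum = 4.17778
NRR = 0.484 × 4.17778 = 2.02205
An NRR exceeding 1 indicates intrinsic growth under these rates.

2.022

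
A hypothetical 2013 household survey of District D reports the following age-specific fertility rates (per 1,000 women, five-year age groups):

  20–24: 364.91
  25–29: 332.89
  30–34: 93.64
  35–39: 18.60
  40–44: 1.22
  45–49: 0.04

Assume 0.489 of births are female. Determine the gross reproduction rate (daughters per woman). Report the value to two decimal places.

1.98

Proportion female at birth = 0.489.
Sum of ASFRs = 364.91 + 332.89 + 93.64 + 18.60 + 1.22 + 0.04 = 811.30
TFR = 5 × 811.30 / 1000 = 4.0565
GRR = 0.489 × 4.0565 = 1.98363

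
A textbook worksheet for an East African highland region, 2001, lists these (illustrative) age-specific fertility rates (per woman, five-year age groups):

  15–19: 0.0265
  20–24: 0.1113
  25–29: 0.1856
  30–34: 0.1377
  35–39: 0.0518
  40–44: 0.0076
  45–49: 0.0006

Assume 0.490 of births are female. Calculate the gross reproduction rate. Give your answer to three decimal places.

1.277

Proportion female at birth = 0.490.
Sum of ASFRs = 0.0265 + 0.1113 + 0.1856 + 0.1377 + 0.0518 + 0.0076 + 0.0006 = 0.5211
TFR = 5 × 0.5211 = 2.6055
GRR = 0.490 × 2.6055 = 1.27670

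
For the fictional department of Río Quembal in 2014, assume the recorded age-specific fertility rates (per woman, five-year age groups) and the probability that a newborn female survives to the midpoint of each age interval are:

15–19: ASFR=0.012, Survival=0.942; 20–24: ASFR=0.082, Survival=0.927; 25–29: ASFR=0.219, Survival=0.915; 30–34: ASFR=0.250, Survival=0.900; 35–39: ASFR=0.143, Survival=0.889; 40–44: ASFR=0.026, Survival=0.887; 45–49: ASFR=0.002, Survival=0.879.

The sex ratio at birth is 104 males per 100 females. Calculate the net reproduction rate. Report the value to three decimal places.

Proportion female at birth = 100 / (100 + 104) = 0.49020.
Weighting each age-specific rate by interval width and survival:
  15–19: 5 × 0.012 × 0.942 = 0.05652
  20–24: 5 × 0.082 × 0.927 = 0.38007
  25–29: 5 × 0.219 × 0.915 = 1.00193
  30–34: 5 × 0.250 × 0.900 = 1.12500
  35–39: 5 × 0.143 × 0.889 = 0.63564
  40–44: 5 × 0.026 × 0.887 = 0.11531
  45–49: 5 × 0.002 × 0.879 = 0.00879
Sum = 3.32326
NRR = 0.49020 × 3.32326 = 1.62906

1.629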